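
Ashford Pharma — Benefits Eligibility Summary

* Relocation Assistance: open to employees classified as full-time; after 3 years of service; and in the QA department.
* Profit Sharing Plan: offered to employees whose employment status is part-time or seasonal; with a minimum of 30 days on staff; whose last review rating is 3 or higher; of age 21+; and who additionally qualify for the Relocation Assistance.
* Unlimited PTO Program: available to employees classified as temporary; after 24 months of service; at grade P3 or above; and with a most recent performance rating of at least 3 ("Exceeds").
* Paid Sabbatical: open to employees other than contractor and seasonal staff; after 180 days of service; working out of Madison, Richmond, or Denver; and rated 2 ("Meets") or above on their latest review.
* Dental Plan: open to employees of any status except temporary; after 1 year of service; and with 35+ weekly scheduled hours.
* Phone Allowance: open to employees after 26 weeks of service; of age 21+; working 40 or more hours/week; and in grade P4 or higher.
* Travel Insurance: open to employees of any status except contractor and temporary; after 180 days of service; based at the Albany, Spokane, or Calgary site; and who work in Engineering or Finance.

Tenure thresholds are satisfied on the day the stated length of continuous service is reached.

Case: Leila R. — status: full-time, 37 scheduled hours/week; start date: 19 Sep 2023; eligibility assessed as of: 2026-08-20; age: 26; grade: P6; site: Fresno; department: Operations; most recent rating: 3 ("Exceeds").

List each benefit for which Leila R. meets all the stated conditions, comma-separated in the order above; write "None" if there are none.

Service from 19 Sep 2023 to 2026-08-20: 1066 days.
Relocation Assistance — status full-time ✓; service 1066 days < 3 years (≈1095 days) ✗ → not eligible.
Profit Sharing Plan — status full-time ✗ (requires part-time or seasonal) → not eligible.
Unlimited PTO Program — status full-time ✗ (requires temporary) → not eligible.
Paid Sabbatical — status full-time ✓ (not excluded); service 1066 days ≥ 180 days ✓; site Fresno ✗ (not Madison, Richmond, or Denver) → not eligible.
Dental Plan — status full-time ✓ (not excluded); service 1066 days ≥ 1 year (≈365 days) ✓; 37 hrs/wk ≥ 35 ✓ → eligible.
Phone Allowance — service 1066 days ≥ 26 weeks (≈182 days) ✓; age 26 ≥ 21 ✓; 37 hrs/wk < 40 ✗ → not eligible.
Travel Insurance — status full-time ✓ (not excluded); service 1066 days ≥ 180 days ✓; site Fresno ✗ (not Albany, Spokane, or Calgary) → not eligible.

Dental Plan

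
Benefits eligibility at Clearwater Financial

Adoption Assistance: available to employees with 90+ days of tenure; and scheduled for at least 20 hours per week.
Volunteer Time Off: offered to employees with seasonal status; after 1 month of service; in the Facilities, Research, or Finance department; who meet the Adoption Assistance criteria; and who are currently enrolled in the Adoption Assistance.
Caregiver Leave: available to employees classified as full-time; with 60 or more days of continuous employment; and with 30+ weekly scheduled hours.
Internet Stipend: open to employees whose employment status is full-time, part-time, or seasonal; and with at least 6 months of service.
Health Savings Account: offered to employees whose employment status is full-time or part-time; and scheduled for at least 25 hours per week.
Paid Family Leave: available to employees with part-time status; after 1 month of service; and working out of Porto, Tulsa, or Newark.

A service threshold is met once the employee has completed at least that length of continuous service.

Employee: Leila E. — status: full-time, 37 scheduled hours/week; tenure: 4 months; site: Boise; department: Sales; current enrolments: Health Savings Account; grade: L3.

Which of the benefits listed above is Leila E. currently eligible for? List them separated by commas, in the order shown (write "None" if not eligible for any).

Adoption Assistance — service 4 months ≥ 90 days ✓; 37 hrs/wk ≥ 20 ✓ → eligible.
Volunteer Time Off — status full-time ✗ (requires seasonal) → not eligible.
Caregiver Leave — status full-time ✓; service 4 months ≥ 60 days ✓; 37 hrs/wk ≥ 30 ✓ → eligible.
Internet Stipend — status full-time ✓; service 4 months < 6 months ✗ → not eligible.
Health Savings Account — status full-time ✓; 37 hrs/wk ≥ 25 ✓ → eligible.
Paid Family Leave — status full-time ✗ (requires part-time) → not eligible.

Adoption Assistance, Caregiver Leave, Health Savings Account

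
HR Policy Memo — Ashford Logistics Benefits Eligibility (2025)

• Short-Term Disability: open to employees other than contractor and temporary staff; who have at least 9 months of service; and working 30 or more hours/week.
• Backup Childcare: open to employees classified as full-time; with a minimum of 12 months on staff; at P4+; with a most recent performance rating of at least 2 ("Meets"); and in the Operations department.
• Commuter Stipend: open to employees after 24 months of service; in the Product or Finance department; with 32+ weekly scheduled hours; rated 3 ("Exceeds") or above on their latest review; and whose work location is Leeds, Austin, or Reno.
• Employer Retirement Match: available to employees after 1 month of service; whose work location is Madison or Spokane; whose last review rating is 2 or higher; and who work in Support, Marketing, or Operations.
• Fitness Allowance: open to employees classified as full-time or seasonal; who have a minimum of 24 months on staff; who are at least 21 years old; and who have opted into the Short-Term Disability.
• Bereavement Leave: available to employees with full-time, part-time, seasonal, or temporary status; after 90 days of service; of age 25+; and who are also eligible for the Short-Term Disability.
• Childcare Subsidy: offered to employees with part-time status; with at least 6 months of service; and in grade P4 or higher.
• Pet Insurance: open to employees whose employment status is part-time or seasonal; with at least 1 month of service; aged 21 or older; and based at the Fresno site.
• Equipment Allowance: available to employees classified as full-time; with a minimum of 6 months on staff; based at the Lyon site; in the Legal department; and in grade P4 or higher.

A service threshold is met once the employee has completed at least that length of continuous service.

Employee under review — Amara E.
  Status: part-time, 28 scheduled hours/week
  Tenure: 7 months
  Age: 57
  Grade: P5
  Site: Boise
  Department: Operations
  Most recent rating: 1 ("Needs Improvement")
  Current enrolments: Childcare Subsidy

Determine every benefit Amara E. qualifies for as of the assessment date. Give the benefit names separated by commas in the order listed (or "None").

Childcare Subsidy

Short-Term Disability — status part-time ✓ (not excluded); service 7 months < 9 months ✗ → not eligible.
Backup Childcare — status part-time ✗ (requires full-time) → not eligible.
Commuter Stipend — service 7 months < 24 months ✗ → not eligible.
Employer Retirement Match — service 7 months ≥ 1 month ✓; site Boise ✗ (not Madison or Spokane) → not eligible.
Fitness Allowance — status part-time ✗ (requires full-time or seasonal) → not eligible.
Bereavement Leave — status part-time ✓; service 7 months ≥ 90 days ✓; age 57 ≥ 25 ✓; not eligible for Short-Term Disability ✗ → not eligible.
Childcare Subsidy — status part-time ✓; service 7 months ≥ 6 months ✓; grade P5 ≥ P4 ✓ → eligible.
Pet Insurance — status part-time ✓; service 7 months ≥ 1 month ✓; age 57 ≥ 21 ✓; site Boise ✗ (not Fresno) → not eligible.
Equipment Allowance — status part-time ✗ (requires full-time) → not eligible.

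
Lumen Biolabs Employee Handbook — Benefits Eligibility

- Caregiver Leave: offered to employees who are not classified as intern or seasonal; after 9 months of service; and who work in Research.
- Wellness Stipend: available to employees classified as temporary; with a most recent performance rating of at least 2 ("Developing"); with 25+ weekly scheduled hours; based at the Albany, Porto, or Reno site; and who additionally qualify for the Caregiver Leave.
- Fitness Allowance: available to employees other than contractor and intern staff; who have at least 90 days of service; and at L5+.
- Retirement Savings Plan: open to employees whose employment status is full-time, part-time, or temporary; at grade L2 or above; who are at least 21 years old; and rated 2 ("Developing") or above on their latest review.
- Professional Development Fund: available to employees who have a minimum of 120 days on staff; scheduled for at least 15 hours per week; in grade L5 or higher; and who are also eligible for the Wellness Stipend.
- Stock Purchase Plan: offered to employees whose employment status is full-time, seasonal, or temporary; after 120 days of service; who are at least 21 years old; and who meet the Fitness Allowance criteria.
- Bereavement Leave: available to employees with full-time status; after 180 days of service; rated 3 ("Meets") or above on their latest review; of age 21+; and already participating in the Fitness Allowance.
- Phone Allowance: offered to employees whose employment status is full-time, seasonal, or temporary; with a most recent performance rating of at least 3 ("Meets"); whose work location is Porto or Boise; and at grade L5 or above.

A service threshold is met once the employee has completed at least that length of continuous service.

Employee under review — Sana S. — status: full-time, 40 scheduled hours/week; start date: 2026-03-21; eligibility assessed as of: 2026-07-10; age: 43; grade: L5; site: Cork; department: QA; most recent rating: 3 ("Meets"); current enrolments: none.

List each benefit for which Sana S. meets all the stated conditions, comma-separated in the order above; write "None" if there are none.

Service from 2026-03-21 to 2026-07-10: 111 days.
Caregiver Leave — status full-time ✓ (not excluded); service 111 days < 9 months (≈270 days) ✗ → not eligible.
Wellness Stipend — status full-time ✗ (requires temporary) → not eligible.
Fitness Allowance — status full-time ✓ (not excluded); service 111 days ≥ 90 days ✓; grade L5 ≥ L5 ✓ → eligible.
Retirement Savings Plan — status full-time ✓; grade L5 ≥ L2 ✓; age 43 ≥ 21 ✓; rating 3 ≥ 2 ✓ → eligible.
Professional Development Fund — service 111 days < 120 days ✗ → not eligible.
Stock Purchase Plan — status full-time ✓; service 111 days < 120 days ✗ → not eligible.
Bereavement Leave — status full-time ✓; service 111 days < 180 days ✗ → not eligible.
Phone Allowance — status full-time ✓; rating 3 ≥ 3 ✓; site Cork ✗ (not Porto or Boise) → not eligible.

Fitness Allowance, Retirement Savings Plan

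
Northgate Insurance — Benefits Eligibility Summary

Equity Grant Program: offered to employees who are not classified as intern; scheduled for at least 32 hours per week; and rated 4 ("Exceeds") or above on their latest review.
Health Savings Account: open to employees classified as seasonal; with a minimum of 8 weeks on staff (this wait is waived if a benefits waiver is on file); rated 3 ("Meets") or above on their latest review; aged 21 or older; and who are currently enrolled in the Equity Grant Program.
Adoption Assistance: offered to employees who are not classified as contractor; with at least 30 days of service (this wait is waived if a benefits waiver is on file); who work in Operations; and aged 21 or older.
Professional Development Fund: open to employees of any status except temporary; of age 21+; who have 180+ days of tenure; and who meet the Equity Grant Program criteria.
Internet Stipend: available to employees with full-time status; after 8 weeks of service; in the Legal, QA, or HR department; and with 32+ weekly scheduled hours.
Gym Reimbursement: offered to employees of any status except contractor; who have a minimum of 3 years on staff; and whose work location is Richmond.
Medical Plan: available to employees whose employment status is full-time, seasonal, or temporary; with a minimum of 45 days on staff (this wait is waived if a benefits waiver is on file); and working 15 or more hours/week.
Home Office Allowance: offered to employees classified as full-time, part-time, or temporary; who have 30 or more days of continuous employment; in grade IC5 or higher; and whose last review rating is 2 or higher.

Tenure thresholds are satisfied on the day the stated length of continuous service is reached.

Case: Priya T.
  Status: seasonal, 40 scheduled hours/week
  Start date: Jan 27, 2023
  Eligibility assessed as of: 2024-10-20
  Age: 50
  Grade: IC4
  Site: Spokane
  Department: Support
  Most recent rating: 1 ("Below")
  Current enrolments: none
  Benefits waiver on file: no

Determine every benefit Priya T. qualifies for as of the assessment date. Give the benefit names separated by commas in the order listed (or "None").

Service from Jan 27, 2023 to 2024-10-20: 632 days.
Equity Grant Program — status seasonal ✓ (not excluded); 40 hrs/wk ≥ 32 ✓; rating 1 < 4 ✗ → not eligible.
Health Savings Account — status seasonal ✓; no waiver, service 632 days ≥ 8 weeks (≈56 days) ✓; rating 1 < 3 ✗ → not eligible.
Adoption Assistance — status seasonal ✓ (not excluded); no waiver, service 632 days ≥ 30 days ✓; dept Support ✗ → not eligible.
Professional Development Fund — status seasonal ✓ (not excluded); age 50 ≥ 21 ✓; service 632 days ≥ 180 days ✓; not eligible for Equity Grant Program ✗ → not eligible.
Internet Stipend — status seasonal ✗ (requires full-time) → not eligible.
Gym Reimbursement — status seasonal ✓ (not excluded); service 632 days < 3 years (≈1095 days) ✗ → not eligible.
Medical Plan — status seasonal ✓; no waiver, service 632 days ≥ 45 days ✓; 40 hrs/wk ≥ 15 ✓ → eligible.
Home Office Allowance — status seasonal ✗ (requires full-time, part-time, or temporary) → not eligible.

Medical Plan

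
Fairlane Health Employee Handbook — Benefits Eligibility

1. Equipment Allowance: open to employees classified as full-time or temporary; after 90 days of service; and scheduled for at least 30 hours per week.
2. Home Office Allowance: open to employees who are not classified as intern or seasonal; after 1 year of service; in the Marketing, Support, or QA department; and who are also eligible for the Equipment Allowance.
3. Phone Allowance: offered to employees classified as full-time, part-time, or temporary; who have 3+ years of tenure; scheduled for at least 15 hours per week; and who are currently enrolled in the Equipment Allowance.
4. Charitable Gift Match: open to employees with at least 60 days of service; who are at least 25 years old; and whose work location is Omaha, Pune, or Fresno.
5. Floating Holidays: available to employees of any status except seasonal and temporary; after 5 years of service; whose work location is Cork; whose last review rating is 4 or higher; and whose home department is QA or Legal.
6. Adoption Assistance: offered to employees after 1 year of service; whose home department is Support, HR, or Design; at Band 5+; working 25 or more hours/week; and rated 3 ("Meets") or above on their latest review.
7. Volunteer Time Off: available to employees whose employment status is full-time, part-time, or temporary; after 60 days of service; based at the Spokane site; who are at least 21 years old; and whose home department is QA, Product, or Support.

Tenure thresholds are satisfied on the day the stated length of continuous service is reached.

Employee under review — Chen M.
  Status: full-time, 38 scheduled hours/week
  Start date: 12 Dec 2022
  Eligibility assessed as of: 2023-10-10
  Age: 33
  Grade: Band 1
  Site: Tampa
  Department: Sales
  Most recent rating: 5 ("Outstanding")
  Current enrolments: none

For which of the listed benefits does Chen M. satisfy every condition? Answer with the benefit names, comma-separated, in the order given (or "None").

Service from 12 Dec 2022 to 2023-10-10: 302 days.
Equipment Allowance — status full-time ✓; service 302 days ≥ 90 days ✓; 38 hrs/wk ≥ 30 ✓ → eligible.
Home Office Allowance — status full-time ✓ (not excluded); service 302 days < 1 year (≈365 days) ✗ → not eligible.
Phone Allowance — status full-time ✓; service 302 days < 3 years (≈1095 days) ✗ → not eligible.
Charitable Gift Match — service 302 days ≥ 60 days ✓; age 33 ≥ 25 ✓; site Tampa ✗ (not Omaha, Pune, or Fresno) → not eligible.
Floating Holidays — status full-time ✓ (not excluded); service 302 days < 5 years (≈1825 days) ✗ → not eligible.
Adoption Assistance — service 302 days < 1 year (≈365 days) ✗ → not eligible.
Volunteer Time Off — status full-time ✓; service 302 days ≥ 60 days ✓; site Tampa ✗ (not Spokane) → not eligible.

Equipment Allowance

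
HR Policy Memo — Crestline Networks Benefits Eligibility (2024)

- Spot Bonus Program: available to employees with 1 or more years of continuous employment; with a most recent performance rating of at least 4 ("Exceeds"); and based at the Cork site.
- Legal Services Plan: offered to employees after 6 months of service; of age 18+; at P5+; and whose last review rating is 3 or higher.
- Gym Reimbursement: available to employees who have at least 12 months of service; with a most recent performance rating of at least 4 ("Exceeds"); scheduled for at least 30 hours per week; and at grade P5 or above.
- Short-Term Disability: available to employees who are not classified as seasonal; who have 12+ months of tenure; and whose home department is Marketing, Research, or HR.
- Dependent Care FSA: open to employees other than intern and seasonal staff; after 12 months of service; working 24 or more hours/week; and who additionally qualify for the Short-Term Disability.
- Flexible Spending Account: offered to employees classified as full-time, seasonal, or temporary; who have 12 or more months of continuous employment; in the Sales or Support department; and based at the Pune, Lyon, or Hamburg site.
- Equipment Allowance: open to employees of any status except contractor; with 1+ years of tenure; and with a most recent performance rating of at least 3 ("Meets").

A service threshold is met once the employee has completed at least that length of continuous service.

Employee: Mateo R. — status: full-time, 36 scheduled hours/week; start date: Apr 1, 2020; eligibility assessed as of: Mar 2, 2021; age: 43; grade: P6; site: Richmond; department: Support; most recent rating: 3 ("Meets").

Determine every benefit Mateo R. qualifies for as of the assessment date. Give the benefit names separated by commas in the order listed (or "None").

Service from Apr 1, 2020 to Mar 2, 2021: 335 days.
Spot Bonus Program — service 335 days < 1 year (≈365 days) ✗ → not eligible.
Legal Services Plan — service 335 days ≥ 6 months (≈180 days) ✓; age 43 ≥ 18 ✓; grade P6 ≥ P5 ✓; rating 3 ≥ 3 ✓ → eligible.
Gym Reimbursement — service 335 days < 12 months (≈360 days) ✗ → not eligible.
Short-Term Disability — status full-time ✓ (not excluded); service 335 days < 12 months (≈360 days) ✗ → not eligible.
Dependent Care FSA — status full-time ✓ (not excluded); service 335 days < 12 months (≈360 days) ✗ → not eligible.
Flexible Spending Account — status full-time ✓; service 335 days < 12 months (≈360 days) ✗ → not eligible.
Equipment Allowance — status full-time ✓ (not excluded); service 335 days < 1 year (≈365 days) ✗ → not eligible.

Legal Services Plan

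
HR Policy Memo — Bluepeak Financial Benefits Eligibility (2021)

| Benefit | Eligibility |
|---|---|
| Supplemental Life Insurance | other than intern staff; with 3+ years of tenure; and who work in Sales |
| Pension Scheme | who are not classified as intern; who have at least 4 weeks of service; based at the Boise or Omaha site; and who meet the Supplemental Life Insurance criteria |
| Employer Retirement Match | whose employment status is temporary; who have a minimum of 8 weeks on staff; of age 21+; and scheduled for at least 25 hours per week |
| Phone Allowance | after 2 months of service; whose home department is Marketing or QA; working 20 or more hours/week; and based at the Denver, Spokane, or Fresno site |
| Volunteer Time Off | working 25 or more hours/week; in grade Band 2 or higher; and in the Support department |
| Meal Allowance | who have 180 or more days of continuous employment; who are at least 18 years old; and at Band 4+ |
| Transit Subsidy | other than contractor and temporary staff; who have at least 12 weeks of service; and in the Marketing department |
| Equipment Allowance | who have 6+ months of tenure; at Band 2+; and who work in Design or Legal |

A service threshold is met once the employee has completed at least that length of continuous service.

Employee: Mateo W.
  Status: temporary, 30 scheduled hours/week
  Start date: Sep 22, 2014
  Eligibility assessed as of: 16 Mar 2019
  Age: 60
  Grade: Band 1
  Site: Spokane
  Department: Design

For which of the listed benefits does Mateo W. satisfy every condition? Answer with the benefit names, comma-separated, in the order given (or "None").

Employer Retirement Match

Service from Sep 22, 2014 to 16 Mar 2019: 1636 days.
Supplemental Life Insurance — status temporary ✓ (not excluded); service 1636 days ≥ 3 years (≈1095 days) ✓; dept Design ✗ → not eligible.
Pension Scheme — status temporary ✓ (not excluded); service 1636 days ≥ 4 weeks (≈28 days) ✓; site Spokane ✗ (not Boise or Omaha) → not eligible.
Employer Retirement Match — status temporary ✓; service 1636 days ≥ 8 weeks (≈56 days) ✓; age 60 ≥ 21 ✓; 30 hrs/wk ≥ 25 ✓ → eligible.
Phone Allowance — service 1636 days ≥ 2 months (≈60 days) ✓; dept Design ✗ → not eligible.
Volunteer Time Off — 30 hrs/wk ≥ 25 ✓; grade Band 1 < Band 2 ✗ → not eligible.
Meal Allowance — service 1636 days ≥ 180 days ✓; age 60 ≥ 18 ✓; grade Band 1 < Band 4 ✗ → not eligible.
Transit Subsidy — status temporary ✗ (excluded) → not eligible.
Equipment Allowance — service 1636 days ≥ 6 months (≈180 days) ✓; grade Band 1 < Band 2 ✗ → not eligible.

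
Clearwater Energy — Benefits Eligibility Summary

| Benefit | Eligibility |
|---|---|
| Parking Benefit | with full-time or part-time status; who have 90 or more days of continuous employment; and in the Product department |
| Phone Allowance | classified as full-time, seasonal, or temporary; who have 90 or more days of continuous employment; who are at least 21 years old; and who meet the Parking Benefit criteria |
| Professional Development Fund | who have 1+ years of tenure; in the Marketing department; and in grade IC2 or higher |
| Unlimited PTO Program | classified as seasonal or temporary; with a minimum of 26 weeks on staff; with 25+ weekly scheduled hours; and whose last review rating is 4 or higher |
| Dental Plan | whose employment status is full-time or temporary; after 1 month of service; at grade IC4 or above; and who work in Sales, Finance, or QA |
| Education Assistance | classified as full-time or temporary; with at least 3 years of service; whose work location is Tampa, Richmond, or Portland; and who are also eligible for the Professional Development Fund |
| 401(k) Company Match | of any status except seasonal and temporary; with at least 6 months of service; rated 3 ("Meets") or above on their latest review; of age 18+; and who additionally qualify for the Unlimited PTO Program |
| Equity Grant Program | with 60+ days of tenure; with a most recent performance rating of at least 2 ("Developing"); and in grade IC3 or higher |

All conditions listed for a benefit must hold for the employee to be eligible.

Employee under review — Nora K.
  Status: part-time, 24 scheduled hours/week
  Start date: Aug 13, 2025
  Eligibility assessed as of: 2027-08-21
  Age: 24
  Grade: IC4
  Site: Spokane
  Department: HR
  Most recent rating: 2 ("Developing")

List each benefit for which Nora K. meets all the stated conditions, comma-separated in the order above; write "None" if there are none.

Service from Aug 13, 2025 to 2027-08-21: 738 days.
Parking Benefit — status part-time ✓; service 738 days ≥ 90 days ✓; dept HR ✗ → not eligible.
Phone Allowance — status part-time ✗ (requires full-time, seasonal, or temporary) → not eligible.
Professional Development Fund — service 738 days ≥ 1 year (≈365 days) ✓; dept HR ✗ → not eligible.
Unlimited PTO Program — status part-time ✗ (requires seasonal or temporary) → not eligible.
Dental Plan — status part-time ✗ (requires full-time or temporary) → not eligible.
Education Assistance — status part-time ✗ (requires full-time or temporary) → not eligible.
401(k) Company Match — status part-time ✓ (not excluded); service 738 days ≥ 6 months (≈180 days) ✓; rating 2 < 3 ✗ → not eligible.
Equity Grant Program — service 738 days ≥ 60 days ✓; rating 2 ≥ 2 ✓; grade IC4 ≥ IC3 ✓ → eligible.

Equity Grant Program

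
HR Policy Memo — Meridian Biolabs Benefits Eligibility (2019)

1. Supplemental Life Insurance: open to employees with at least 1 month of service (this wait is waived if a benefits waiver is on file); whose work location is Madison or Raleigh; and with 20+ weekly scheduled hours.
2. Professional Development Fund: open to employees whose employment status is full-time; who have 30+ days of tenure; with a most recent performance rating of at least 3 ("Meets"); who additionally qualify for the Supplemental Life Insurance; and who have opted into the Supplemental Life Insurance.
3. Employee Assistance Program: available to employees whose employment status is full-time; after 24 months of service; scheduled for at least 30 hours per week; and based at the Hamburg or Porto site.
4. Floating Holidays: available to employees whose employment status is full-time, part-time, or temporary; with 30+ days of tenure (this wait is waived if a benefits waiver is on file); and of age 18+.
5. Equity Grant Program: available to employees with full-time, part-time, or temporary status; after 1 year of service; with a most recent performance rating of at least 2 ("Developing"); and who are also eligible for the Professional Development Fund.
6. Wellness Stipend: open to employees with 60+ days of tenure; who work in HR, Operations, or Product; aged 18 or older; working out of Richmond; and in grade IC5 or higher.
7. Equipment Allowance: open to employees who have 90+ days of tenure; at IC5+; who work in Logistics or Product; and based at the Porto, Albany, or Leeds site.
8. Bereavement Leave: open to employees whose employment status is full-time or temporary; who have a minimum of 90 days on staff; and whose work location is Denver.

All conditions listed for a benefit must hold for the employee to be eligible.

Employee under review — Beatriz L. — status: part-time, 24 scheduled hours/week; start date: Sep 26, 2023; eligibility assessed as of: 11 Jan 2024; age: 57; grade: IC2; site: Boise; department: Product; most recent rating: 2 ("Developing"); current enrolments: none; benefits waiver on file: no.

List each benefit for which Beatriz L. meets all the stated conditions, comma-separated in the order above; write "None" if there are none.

Floating Holidays

Service from Sep 26, 2023 to 11 Jan 2024: 107 days.
Supplemental Life Insurance — no waiver, service 107 days ≥ 1 month (≈30 days) ✓; site Boise ✗ (not Madison or Raleigh) → not eligible.
Professional Development Fund — status part-time ✗ (requires full-time) → not eligible.
Employee Assistance Program — status part-time ✗ (requires full-time) → not eligible.
Floating Holidays — status part-time ✓; no waiver, service 107 days ≥ 30 days ✓; age 57 ≥ 18 ✓ → eligible.
Equity Grant Program — status part-time ✓; service 107 days < 1 year (≈365 days) ✗ → not eligible.
Wellness Stipend — service 107 days ≥ 60 days ✓; dept Product ✓; age 57 ≥ 18 ✓; site Boise ✗ (not Richmond) → not eligible.
Equipment Allowance — service 107 days ≥ 90 days ✓; grade IC2 < IC5 ✗ → not eligible.
Bereavement Leave — status part-time ✗ (requires full-time or temporary) → not eligible.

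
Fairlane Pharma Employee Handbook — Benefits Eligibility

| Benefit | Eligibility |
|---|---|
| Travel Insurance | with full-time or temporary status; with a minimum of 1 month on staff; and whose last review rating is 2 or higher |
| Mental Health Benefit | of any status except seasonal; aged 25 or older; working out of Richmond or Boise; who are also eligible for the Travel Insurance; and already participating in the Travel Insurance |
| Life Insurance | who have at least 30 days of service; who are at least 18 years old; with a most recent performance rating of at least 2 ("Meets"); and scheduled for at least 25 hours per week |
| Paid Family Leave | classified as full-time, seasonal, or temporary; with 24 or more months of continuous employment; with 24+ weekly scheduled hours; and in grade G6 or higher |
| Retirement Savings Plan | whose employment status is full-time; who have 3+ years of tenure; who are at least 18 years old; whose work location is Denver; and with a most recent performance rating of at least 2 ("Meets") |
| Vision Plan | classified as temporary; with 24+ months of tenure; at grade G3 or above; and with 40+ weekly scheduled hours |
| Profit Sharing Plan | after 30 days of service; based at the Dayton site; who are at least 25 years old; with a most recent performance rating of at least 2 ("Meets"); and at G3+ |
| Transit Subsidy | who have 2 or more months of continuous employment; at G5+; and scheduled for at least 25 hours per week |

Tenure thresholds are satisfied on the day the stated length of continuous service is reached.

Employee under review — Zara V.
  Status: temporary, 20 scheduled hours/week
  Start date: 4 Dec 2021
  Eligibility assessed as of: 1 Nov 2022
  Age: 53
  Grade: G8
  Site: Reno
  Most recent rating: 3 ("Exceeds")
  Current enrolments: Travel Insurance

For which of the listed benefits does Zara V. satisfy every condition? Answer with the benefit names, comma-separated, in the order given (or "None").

Travel Insurance

Service from 4 Dec 2021 to 1 Nov 2022: 332 days.
Travel Insurance — status temporary ✓; service 332 days ≥ 1 month (≈30 days) ✓; rating 3 ≥ 2 ✓ → eligible.
Mental Health Benefit — status temporary ✓ (not excluded); age 53 ≥ 25 ✓; site Reno ✗ (not Richmond or Boise) → not eligible.
Life Insurance — service 332 days ≥ 30 days ✓; age 53 ≥ 18 ✓; rating 3 ≥ 2 ✓; 20 hrs/wk < 25 ✗ → not eligible.
Paid Family Leave — status temporary ✓; service 332 days < 24 months (≈720 days) ✗ → not eligible.
Retirement Savings Plan — status temporary ✗ (requires full-time) → not eligible.
Vision Plan — status temporary ✓; service 332 days < 24 months (≈720 days) ✗ → not eligible.
Profit Sharing Plan — service 332 days ≥ 30 days ✓; site Reno ✗ (not Dayton) → not eligible.
Transit Subsidy — service 332 days ≥ 2 months (≈60 days) ✓; grade G8 ≥ G5 ✓; 20 hrs/wk < 25 ✗ → not eligible.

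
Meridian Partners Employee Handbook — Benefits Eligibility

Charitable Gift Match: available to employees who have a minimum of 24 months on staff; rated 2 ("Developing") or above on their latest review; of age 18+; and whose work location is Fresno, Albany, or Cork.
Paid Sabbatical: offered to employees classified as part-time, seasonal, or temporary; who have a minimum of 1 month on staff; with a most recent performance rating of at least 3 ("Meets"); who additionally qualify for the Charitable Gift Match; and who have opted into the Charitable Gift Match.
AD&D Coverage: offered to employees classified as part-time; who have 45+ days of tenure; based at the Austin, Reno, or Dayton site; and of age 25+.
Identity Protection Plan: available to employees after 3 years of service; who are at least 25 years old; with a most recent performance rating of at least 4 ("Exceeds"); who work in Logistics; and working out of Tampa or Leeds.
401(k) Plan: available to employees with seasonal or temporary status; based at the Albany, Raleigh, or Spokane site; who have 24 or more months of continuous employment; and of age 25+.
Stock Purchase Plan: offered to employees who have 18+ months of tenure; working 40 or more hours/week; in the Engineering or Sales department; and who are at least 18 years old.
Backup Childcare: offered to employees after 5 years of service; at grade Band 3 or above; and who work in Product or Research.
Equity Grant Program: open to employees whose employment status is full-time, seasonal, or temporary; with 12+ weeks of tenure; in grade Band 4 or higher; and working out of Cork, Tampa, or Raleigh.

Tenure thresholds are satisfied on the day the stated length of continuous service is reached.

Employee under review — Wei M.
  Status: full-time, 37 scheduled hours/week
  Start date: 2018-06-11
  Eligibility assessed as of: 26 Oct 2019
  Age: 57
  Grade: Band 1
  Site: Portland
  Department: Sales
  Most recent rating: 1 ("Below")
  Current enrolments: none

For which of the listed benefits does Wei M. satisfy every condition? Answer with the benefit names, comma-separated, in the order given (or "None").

Service from 2018-06-11 to 26 Oct 2019: 502 days.
Charitable Gift Match — service 502 days < 24 months (≈720 days) ✗ → not eligible.
Paid Sabbatical — status full-time ✗ (requires part-time, seasonal, or temporary) → not eligible.
AD&D Coverage — status full-time ✗ (requires part-time) → not eligible.
Identity Protection Plan — service 502 days < 3 years (≈1095 days) ✗ → not eligible.
401(k) Plan — status full-time ✗ (requires seasonal or temporary) → not eligible.
Stock Purchase Plan — service 502 days < 18 months (≈540 days) ✗ → not eligible.
Backup Childcare — service 502 days < 5 years (≈1825 days) ✗ → not eligible.
Equity Grant Program — status full-time ✓; service 502 days ≥ 12 weeks (≈84 days) ✓; grade Band 1 < Band 4 ✗ → not eligible.

None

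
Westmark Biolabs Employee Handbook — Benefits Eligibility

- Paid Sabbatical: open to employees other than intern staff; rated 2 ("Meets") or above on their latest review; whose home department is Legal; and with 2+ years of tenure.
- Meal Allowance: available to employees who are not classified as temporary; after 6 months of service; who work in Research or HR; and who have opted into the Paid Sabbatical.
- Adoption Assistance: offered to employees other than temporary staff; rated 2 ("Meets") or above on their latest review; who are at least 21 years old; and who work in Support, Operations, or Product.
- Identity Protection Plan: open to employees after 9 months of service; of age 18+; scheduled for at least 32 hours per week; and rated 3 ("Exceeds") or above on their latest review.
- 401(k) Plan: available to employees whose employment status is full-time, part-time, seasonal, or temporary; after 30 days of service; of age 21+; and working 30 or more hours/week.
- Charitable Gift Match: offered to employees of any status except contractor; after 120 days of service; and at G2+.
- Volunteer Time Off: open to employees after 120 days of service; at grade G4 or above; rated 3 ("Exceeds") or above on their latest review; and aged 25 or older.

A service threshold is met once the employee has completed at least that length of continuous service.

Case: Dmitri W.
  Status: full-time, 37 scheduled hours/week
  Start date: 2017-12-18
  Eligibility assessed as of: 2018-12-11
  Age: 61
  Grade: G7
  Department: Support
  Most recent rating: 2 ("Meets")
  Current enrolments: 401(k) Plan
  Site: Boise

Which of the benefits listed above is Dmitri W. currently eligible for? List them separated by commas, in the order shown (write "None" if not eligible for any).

Service from 2017-12-18 to 2018-12-11: 358 days.
Paid Sabbatical — status full-time ✓ (not excluded); rating 2 ≥ 2 ✓; dept Support ✗ → not eligible.
Meal Allowance — status full-time ✓ (not excluded); service 358 days ≥ 6 months (≈180 days) ✓; dept Support ✗ → not eligible.
Adoption Assistance — status full-time ✓ (not excluded); rating 2 ≥ 2 ✓; age 61 ≥ 21 ✓; dept Support ✓ → eligible.
Identity Protection Plan — service 358 days ≥ 9 months (≈270 days) ✓; age 61 ≥ 18 ✓; 37 hrs/wk ≥ 32 ✓; rating 2 < 3 ✗ → not eligible.
401(k) Plan — status full-time ✓; service 358 days ≥ 30 days ✓; age 61 ≥ 21 ✓; 37 hrs/wk ≥ 30 ✓ → eligible.
Charitable Gift Match — status full-time ✓ (not excluded); service 358 days ≥ 120 days ✓; grade G7 ≥ G2 ✓ → eligible.
Volunteer Time Off — service 358 days ≥ 120 days ✓; grade G7 ≥ G4 ✓; rating 2 < 3 ✗ → not eligible.

Adoption Assistance, 401(k) Plan, Charitable Gift Match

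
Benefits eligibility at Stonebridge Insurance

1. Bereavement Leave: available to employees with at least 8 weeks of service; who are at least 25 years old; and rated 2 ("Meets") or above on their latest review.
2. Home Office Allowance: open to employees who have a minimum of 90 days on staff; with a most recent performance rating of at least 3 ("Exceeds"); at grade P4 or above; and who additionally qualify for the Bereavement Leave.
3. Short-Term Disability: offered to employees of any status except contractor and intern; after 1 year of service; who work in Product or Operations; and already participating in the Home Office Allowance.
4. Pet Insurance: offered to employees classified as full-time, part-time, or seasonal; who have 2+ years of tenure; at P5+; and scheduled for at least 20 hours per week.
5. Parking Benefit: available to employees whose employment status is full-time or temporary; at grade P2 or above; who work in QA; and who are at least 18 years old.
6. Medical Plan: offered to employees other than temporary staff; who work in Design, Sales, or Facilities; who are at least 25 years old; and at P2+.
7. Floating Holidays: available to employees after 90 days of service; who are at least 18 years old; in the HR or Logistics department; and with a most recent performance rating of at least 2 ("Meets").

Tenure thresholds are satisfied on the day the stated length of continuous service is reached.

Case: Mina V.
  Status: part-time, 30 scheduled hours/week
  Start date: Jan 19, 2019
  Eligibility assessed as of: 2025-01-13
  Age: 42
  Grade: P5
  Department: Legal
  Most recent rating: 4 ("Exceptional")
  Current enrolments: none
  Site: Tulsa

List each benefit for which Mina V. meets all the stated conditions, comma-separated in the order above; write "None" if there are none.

Service from Jan 19, 2019 to 2025-01-13: 2186 days.
Bereavement Leave — service 2186 days ≥ 8 weeks (≈56 days) ✓; age 42 ≥ 25 ✓; rating 4 ≥ 2 ✓ → eligible.
Home Office Allowance — service 2186 days ≥ 90 days ✓; rating 4 ≥ 3 ✓; grade P5 ≥ P4 ✓; eligible for Bereavement Leave ✓ → eligible.
Short-Term Disability — status part-time ✓ (not excluded); service 2186 days ≥ 1 year (≈365 days) ✓; dept Legal ✗ → not eligible.
Pet Insurance — status part-time ✓; service 2186 days ≥ 2 years (≈730 days) ✓; grade P5 ≥ P5 ✓; 30 hrs/wk ≥ 20 ✓ → eligible.
Parking Benefit — status part-time ✗ (requires full-time or temporary) → not eligible.
Medical Plan — status part-time ✓ (not excluded); dept Legal ✗ → not eligible.
Floating Holidays — service 2186 days ≥ 90 days ✓; age 42 ≥ 18 ✓; dept Legal ✗ → not eligible.

Bereavement Leave, Home Office Allowance, Pet Insurance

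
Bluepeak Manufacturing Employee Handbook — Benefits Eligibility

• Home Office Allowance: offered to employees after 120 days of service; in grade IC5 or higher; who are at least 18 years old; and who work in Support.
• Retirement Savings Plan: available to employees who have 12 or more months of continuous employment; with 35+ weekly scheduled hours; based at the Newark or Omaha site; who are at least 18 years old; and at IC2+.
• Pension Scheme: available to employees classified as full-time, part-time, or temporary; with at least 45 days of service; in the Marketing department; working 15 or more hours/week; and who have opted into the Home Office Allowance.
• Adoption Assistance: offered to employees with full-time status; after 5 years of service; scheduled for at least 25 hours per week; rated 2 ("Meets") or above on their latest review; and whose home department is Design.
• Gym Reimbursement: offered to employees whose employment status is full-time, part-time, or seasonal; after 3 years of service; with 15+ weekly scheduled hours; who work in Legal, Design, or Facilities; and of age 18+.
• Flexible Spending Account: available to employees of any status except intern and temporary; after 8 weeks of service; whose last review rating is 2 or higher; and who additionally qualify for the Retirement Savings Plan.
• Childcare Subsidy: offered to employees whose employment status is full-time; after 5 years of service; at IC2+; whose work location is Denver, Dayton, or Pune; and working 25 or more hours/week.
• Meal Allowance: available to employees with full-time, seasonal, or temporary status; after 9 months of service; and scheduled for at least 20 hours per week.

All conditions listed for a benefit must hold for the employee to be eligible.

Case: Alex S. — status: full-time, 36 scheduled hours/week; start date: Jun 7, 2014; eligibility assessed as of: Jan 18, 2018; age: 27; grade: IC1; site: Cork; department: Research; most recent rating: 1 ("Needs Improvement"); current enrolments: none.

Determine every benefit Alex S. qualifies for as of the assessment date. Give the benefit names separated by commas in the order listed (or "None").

Meal Allowance

Service from Jun 7, 2014 to Jan 18, 2018: 1321 days.
Home Office Allowance — service 1321 days ≥ 120 days ✓; grade IC1 < IC5 ✗ → not eligible.
Retirement Savings Plan — service 1321 days ≥ 12 months (≈360 days) ✓; 36 hrs/wk ≥ 35 ✓; site Cork ✗ (not Newark or Omaha) → not eligible.
Pension Scheme — status full-time ✓; service 1321 days ≥ 45 days ✓; dept Research ✗ → not eligible.
Adoption Assistance — status full-time ✓; service 1321 days < 5 years (≈1825 days) ✗ → not eligible.
Gym Reimbursement — status full-time ✓; service 1321 days ≥ 3 years (≈1095 days) ✓; 36 hrs/wk ≥ 15 ✓; dept Research ✗ → not eligible.
Flexible Spending Account — status full-time ✓ (not excluded); service 1321 days ≥ 8 weeks (≈56 days) ✓; rating 1 < 2 ✗ → not eligible.
Childcare Subsidy — status full-time ✓; service 1321 days < 5 years (≈1825 days) ✗ → not eligible.
Meal Allowance — status full-time ✓; service 1321 days ≥ 9 months (≈270 days) ✓; 36 hrs/wk ≥ 20 ✓ → eligible.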